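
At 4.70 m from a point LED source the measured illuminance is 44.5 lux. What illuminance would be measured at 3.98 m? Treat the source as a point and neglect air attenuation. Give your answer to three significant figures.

Using I₁d₁² = I₂d₂², scaling from 4.70 m to 3.98 m:
(4.70/3.98)² = 1.395, so 44.5 × 1.395 = 62.08 lux.

62.1 lux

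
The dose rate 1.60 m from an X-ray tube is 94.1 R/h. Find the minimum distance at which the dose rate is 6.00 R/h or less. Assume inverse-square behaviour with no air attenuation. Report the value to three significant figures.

6.34 m

Using I₁d₁² = I₂d₂², d₂ = d₁·√(I₁/I₂).
I₁/I₂ = 94.1/6.00 = 15.68, so d₂ = 1.60 × √15.68 = 6.336 m.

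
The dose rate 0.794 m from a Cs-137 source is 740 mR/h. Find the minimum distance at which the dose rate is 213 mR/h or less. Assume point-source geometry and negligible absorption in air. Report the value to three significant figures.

1.48 m

Applying the 1/r² law, d₂ = d₁·√(I₁/I₂).
I₁/I₂ = 740/213 = 3.474, so d₂ = 0.794 × √3.474 = 1.480 m.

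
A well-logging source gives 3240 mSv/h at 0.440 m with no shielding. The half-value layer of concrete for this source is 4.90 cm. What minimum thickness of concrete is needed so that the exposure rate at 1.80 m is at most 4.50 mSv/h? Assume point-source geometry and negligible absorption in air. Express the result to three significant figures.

26.6 cm

At 1.80 m, distance alone gives 3240 × (0.440/1.80)² = 3240 × 0.05975 = 193.6 mSv/h.
Further attenuation needed: 193.6/4.50 = 43.02.
n = log₂(43.02) = 5.427 half-value layers.
Thickness = 5.427 × 4.90 cm = 26.59 cm.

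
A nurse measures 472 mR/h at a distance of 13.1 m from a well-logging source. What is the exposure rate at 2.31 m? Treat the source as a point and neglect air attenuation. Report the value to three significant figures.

15200 mR/h

Intensity scales as (d₁/d₂)², so the rate at 2.31 m is
472 × (13.1/2.31)² = 472 × 32.16 = 15180 mR/h.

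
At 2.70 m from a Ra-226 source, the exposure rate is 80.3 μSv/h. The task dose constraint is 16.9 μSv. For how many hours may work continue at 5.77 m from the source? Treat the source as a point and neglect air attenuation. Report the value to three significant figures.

0.961 h

Using I₁d₁² = I₂d₂², rate at 5.77 m:
80.3 × (2.70/5.77)² = 80.3 × 0.2190 = 17.59 μSv/h.
Stay time = 16.9 μSv ÷ 17.59 μSv/h = 0.9608 h.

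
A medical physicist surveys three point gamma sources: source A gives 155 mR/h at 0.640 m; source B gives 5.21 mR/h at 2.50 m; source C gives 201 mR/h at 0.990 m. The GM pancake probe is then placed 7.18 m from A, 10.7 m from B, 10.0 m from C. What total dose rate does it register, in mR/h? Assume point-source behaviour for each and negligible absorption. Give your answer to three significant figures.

3.49 mR/h

By superposition, sum each source's inverse-square contribution:
A: 155 × (0.640/7.18)² = 1.232 mR/h
B: 5.21 × (2.50/10.7)² = 0.2844 mR/h
C: 201 × (0.990/10.0)² = 1.970 mR/h
Total = 1.232 + 0.2844 + 1.970 = 3.486 mR/h.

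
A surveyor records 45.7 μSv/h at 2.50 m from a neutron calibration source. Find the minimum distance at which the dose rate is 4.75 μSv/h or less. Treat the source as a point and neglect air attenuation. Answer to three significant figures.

Applying the 1/r² law, d₂ = d₁·√(I₁/I₂).
I₁/I₂ = 45.7/4.75 = 9.621, so d₂ = 2.50 × √9.621 = 7.754 m.

7.75 m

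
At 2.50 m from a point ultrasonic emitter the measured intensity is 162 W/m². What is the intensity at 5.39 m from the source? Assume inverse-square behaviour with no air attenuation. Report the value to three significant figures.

Applying the 1/r² law, scaling from 2.50 m to 5.39 m:
162 × (2.50/5.39)² = 162 × 0.2151 = 34.85 W/m².

34.9 W/m²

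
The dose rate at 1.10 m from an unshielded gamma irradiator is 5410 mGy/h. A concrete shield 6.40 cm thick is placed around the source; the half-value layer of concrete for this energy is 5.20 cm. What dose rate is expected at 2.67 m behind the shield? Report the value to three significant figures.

Distance alone: 5410 × (1.10/2.67)² = 5410 × 0.1697 = 918.1 mGy/h.
Shield: 6.40/5.20 = 1.231 half-value layers → attenuation 2^(−1.231) = 0.4260.
Combined: 918.1 × 0.4260 = 391.1 mGy/h.

391 mGy/h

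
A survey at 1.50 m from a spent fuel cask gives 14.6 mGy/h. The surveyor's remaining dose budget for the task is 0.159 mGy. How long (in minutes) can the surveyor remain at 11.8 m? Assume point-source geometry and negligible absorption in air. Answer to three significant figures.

40.4 min

Since intensity falls as 1/r², rate at 11.8 m:
14.6 × (1.50/11.8)² = 14.6 × 0.01616 = 0.2359 mGy/h.
Stay time = 0.159 mGy ÷ 0.2359 mGy/h = 0.6740 h = 40.44 min.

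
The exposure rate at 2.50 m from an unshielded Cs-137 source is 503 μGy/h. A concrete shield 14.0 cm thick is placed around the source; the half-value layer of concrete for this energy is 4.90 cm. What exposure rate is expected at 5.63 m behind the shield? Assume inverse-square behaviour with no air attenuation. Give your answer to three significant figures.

13.7 μGy/h

Distance alone: 503 × (2.50/5.63)² = 503 × 0.1972 = 99.19 μGy/h.
Shield: 14.0/4.90 = 2.857 half-value layers → attenuation 2^(−2.857) = 0.1380.
Combined: 99.19 × 0.1380 = 13.69 μGy/h.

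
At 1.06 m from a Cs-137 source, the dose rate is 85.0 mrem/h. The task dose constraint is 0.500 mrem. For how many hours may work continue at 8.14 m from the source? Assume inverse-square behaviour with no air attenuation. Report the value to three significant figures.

0.347 h

Using I₁d₁² = I₂d₂², rate at 8.14 m:
85.0 × (1.06/8.14)² = 85.0 × 0.01696 = 1.442 mrem/h.
Stay time = 0.500 mrem ÷ 1.442 mrem/h = 0.3467 h.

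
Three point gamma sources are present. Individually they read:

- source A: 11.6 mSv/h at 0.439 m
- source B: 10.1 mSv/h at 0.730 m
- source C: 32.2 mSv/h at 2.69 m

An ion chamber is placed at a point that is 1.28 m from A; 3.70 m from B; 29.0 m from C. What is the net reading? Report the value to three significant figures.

By superposition, sum each source's inverse-square contribution:
A: 11.6 × (0.439/1.28)² = 1.364 mSv/h
B: 10.1 × (0.730/3.70)² = 0.3932 mSv/h
C: 32.2 × (2.69/29.0)² = 0.2771 mSv/h
Total = 1.364 + 0.3932 + 0.2771 = 2.034 mSv/h.

2.03 mSv/h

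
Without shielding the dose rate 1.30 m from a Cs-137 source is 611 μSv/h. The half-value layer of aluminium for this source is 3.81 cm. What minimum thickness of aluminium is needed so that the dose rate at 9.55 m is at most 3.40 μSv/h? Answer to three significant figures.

6.61 cm

At 9.55 m, distance alone gives 611 × (1.30/9.55)² = 611 × 0.01853 = 11.32 μSv/h.
Further attenuation needed: 11.32/3.40 = 3.329.
n = log₂(3.329) = 1.735 half-value layers.
Thickness = 1.735 × 3.81 cm = 6.610 cm.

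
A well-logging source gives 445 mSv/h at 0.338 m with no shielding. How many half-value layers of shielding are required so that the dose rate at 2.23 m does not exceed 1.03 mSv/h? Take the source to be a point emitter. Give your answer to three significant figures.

3.31 half-value layers

At 2.23 m, distance alone gives 445 × (0.338/2.23)² = 445 × 0.02297 = 10.22 mSv/h.
Further attenuation needed: 10.22/1.03 = 9.922.
n = log₂(9.922) = 3.311 half-value layers.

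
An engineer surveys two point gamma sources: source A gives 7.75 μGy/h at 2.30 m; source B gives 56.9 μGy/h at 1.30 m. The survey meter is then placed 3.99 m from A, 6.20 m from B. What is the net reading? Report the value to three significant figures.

By superposition, sum each source's inverse-square contribution:
A: 7.75 × (2.30/3.99)² = 2.575 μGy/h
B: 56.9 × (1.30/6.20)² = 2.502 μGy/h
Total = 2.575 + 2.502 = 5.077 μGy/h.

5.08 μGy/h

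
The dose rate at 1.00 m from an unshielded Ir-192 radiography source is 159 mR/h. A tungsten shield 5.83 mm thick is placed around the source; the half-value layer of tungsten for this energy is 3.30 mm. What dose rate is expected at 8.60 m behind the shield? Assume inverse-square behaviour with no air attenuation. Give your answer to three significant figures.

0.632 mR/h

Distance alone: 159 × (1.00/8.60)² = 159 × 0.01352 = 2.150 mR/h.
Shield: 5.83/3.30 = 1.767 half-value layers → attenuation 2^(−1.767) = 0.2938.
Combined: 2.150 × 0.2938 = 0.6317 mR/h.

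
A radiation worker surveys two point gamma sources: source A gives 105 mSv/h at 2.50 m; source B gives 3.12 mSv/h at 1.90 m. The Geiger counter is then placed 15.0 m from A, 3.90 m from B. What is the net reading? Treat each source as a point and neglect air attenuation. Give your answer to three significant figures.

By superposition, sum each source's inverse-square contribution:
A: 105 × (2.50/15.0)² = 2.917 mSv/h
B: 3.12 × (1.90/3.90)² = 0.7405 mSv/h
Total = 2.917 + 0.7405 = 3.657 mSv/h.

3.66 mSv/h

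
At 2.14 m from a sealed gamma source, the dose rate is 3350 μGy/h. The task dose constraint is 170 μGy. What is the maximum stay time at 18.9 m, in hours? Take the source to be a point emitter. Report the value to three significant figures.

3.96 h

Intensity scales as (d₁/d₂)², so rate at 18.9 m:
3350 × (2.14/18.9)² = 3350 × 0.01282 = 42.95 μGy/h.
Stay time = 170 μGy ÷ 42.95 μGy/h = 3.958 h.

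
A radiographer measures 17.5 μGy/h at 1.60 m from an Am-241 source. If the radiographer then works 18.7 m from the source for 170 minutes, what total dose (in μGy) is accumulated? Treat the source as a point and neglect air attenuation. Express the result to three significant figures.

Intensity scales as (d₁/d₂)², so rate at 18.7 m:
17.5 × (1.60/18.7)² = 17.5 × 0.007321 = 0.1281 μGy/h.
Dose = rate × time = 0.1281 μGy/h × 2.833 h = 0.3629 μGy.

0.363 μGy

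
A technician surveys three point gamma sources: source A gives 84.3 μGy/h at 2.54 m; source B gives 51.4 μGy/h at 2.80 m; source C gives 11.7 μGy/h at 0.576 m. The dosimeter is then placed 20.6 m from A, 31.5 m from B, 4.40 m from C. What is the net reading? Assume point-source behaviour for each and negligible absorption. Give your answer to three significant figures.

1.89 μGy/h

Each source contributes Iᵢ·(dᵢ/rᵢ)²; contributions add.
A: 84.3 × (2.54/20.6)² = 1.282 μGy/h
B: 51.4 × (2.80/31.5)² = 0.4061 μGy/h
C: 11.7 × (0.576/4.40)² = 0.2005 μGy/h
Total = 1.282 + 0.4061 + 0.2005 = 1.889 μGy/h.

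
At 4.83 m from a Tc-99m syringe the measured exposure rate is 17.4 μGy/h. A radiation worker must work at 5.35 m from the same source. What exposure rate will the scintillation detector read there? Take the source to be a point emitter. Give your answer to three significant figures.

14.2 μGy/h

Using I₁d₁² = I₂d₂², scaling from 4.83 m to 5.35 m:
17.4 × (4.83/5.35)² = 17.4 × 0.8151 = 14.18 μGy/h.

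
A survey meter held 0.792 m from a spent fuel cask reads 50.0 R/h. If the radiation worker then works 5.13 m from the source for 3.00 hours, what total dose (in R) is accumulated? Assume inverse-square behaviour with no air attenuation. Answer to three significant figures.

3.58 R

Intensity scales as (d₁/d₂)², so rate at 5.13 m:
(0.792/5.13)² = 0.02384, so 50.0 × 0.02384 = 1.192 R/h.
Dose = rate × time = 1.192 R/h × 3.000 h = 3.576 R.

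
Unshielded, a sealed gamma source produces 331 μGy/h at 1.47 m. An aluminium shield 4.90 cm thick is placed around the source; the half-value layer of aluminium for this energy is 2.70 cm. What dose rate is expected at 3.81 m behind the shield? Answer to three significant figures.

14.0 μGy/h

Distance alone: (1.47/3.81)² = 0.1489, so 331 × 0.1489 = 49.29 μGy/h.
Shield: 4.90/2.70 = 1.815 half-value layers → attenuation 2^(−1.815) = 0.2842.
Combined: 49.29 × 0.2842 = 14.01 μGy/h.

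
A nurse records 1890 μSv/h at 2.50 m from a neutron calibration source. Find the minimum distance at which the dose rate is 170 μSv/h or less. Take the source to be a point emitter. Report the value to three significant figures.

Since intensity falls as 1/r², d₂ = d₁·√(I₁/I₂).
I₁/I₂ = 1890/170 = 11.12, so d₂ = 2.50 × √11.12 = 8.337 m.

8.34 m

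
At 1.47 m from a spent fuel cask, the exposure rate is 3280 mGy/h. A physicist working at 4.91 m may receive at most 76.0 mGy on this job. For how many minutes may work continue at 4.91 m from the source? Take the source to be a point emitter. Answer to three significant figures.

15.5 min

By the inverse-square law, rate at 4.91 m:
(1.47/4.91)² = 0.08963, so 3280 × 0.08963 = 294.0 mGy/h.
Stay time = 76.0 mGy ÷ 294.0 mGy/h = 0.2585 h = 15.51 min.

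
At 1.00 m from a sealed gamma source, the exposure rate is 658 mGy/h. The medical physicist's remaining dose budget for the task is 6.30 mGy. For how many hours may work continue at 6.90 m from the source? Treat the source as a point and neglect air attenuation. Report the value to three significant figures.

0.456 h

Since intensity falls as 1/r², rate at 6.90 m:
658 × (1.00/6.90)² = 658 × 0.02100 = 13.82 mGy/h.
Stay time = 6.30 mGy ÷ 13.82 mGy/h = 0.4559 h.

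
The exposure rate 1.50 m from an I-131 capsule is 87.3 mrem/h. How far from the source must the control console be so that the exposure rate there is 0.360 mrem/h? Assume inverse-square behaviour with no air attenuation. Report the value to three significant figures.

23.4 m

Using I₁d₁² = I₂d₂², d₂ = d₁·√(I₁/I₂).
I₁/I₂ = 87.3/0.360 = 242.5, so d₂ = 1.50 × √242.5 = 23.36 m.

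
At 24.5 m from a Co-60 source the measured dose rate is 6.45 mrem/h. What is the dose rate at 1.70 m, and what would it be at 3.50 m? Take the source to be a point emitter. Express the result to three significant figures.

1340 mrem/h; 316 mrem/h

Applying the 1/r² law,
At 1.70 m: (24.5/1.70)² = 207.7, so 6.45 × 207.7 = 1340 mrem/h
At 3.50 m: 1340 × (1.70/3.50)² = 1340 × 0.2359 = 316.1 mrem/h.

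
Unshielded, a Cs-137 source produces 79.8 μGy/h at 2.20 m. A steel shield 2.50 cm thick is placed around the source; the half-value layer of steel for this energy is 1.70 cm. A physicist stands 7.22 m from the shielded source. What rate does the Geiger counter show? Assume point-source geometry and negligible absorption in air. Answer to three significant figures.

Distance alone: (2.20/7.22)² = 0.09285, so 79.8 × 0.09285 = 7.409 μGy/h.
Shield: 2.50/1.70 = 1.471 half-value layers → attenuation 2^(−1.471) = 0.3607.
Combined: 7.409 × 0.3607 = 2.672 μGy/h.

2.67 μGy/h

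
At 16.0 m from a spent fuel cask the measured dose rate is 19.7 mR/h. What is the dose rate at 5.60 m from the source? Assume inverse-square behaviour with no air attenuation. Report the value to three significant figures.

161 mR/h

Using I₁d₁² = I₂d₂², scaling from 16.0 m to 5.60 m:
(16.0/5.60)² = 8.163, so 19.7 × 8.163 = 160.8 mR/h.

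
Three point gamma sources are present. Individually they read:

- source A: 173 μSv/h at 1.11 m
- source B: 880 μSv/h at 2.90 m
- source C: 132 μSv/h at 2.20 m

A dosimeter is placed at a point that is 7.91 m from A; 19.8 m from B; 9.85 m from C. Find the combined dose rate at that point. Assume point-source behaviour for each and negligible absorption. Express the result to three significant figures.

28.9 μSv/h

Each source contributes Iᵢ·(dᵢ/rᵢ)²; contributions add.
A: 173 × (1.11/7.91)² = 3.407 μSv/h
B: 880 × (2.90/19.8)² = 18.88 μSv/h
C: 132 × (2.20/9.85)² = 6.585 μSv/h
Total = 3.407 + 18.88 + 6.585 = 28.87 μSv/h.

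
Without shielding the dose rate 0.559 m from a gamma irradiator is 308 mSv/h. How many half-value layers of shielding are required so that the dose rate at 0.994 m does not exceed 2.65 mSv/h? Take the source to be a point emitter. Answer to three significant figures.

5.20 half-value layers

At 0.994 m, distance alone gives (0.559/0.994)² = 0.3163, so 308 × 0.3163 = 97.42 mSv/h.
Further attenuation needed: 97.42/2.65 = 36.76.
n = log₂(36.76) = 5.200 half-value layers.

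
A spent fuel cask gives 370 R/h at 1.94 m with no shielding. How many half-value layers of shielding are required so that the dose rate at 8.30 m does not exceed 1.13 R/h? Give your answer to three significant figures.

4.16 half-value layers

At 8.30 m, distance alone gives (1.94/8.30)² = 0.05463, so 370 × 0.05463 = 20.21 R/h.
Further attenuation needed: 20.21/1.13 = 17.88.
n = log₂(17.88) = 4.160 half-value layers.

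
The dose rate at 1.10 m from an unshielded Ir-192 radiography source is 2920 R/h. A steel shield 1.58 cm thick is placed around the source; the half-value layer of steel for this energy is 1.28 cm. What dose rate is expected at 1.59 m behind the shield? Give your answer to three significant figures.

594 R/h

Distance alone: (1.10/1.59)² = 0.4786, so 2920 × 0.4786 = 1398 R/h.
Shield: 1.58/1.28 = 1.234 half-value layers → attenuation 2^(−1.234) = 0.4251.
Combined: 1398 × 0.4251 = 594.3 R/h.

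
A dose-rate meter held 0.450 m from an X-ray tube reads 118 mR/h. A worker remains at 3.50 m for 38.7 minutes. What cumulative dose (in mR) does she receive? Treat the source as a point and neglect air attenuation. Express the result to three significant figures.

1.26 mR

Applying the 1/r² law, rate at 3.50 m:
118 × (0.450/3.50)² = 118 × 0.01653 = 1.951 mR/h.
Dose = rate × time = 1.951 mR/h × 0.6450 h = 1.258 mR.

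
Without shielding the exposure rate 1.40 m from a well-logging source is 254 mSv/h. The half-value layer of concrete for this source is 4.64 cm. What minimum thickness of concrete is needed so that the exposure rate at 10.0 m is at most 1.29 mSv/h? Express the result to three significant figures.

9.04 cm

At 10.0 m, distance alone gives (1.40/10.0)² = 0.01960, so 254 × 0.01960 = 4.978 mSv/h.
Further attenuation needed: 4.978/1.29 = 3.859.
n = log₂(3.859) = 1.948 half-value layers.
Thickness = 1.948 × 4.64 cm = 9.039 cm.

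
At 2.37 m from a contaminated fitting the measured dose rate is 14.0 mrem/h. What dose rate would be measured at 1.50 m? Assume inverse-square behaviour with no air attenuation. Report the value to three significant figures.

34.9 mrem/h

Using I₁d₁² = I₂d₂², scaling from 2.37 m to 1.50 m:
14.0 × (2.37/1.50)² = 14.0 × 2.496 = 34.94 mrem/h.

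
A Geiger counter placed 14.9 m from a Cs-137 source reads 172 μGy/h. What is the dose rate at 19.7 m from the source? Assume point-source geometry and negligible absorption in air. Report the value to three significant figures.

98.4 μGy/h

Applying the 1/r² law, scaling from 14.9 m to 19.7 m:
(14.9/19.7)² = 0.5721, so 172 × 0.5721 = 98.40 μGy/h.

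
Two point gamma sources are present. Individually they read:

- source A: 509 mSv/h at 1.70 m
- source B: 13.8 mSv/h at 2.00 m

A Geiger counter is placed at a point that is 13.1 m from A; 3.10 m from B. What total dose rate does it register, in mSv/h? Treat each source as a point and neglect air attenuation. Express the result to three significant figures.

By superposition, sum each source's inverse-square contribution:
A: 509 × (1.70/13.1)² = 8.572 mSv/h
B: 13.8 × (2.00/3.10)² = 5.744 mSv/h
Total = 8.572 + 5.744 = 14.32 mSv/h.

14.3 mSv/h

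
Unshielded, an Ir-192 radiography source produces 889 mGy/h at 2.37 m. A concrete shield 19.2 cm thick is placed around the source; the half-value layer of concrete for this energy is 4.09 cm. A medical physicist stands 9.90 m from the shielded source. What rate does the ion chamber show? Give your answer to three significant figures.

1.97 mGy/h

Distance alone: (2.37/9.90)² = 0.05731, so 889 × 0.05731 = 50.95 mGy/h.
Shield: 19.2/4.09 = 4.694 half-value layers → attenuation 2^(−4.694) = 0.03863.
Combined: 50.95 × 0.03863 = 1.968 mGy/h.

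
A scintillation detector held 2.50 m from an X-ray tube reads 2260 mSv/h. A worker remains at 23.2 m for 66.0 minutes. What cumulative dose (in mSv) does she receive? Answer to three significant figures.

28.9 mSv

Intensity scales as (d₁/d₂)², so rate at 23.2 m:
2260 × (2.50/23.2)² = 2260 × 0.01161 = 26.24 mSv/h.
Dose = rate × time = 26.24 mSv/h × 1.100 h = 28.86 mSv.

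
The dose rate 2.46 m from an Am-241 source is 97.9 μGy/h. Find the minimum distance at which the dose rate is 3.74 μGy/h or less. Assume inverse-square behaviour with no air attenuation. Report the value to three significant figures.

Applying the 1/r² law, d₂ = d₁·√(I₁/I₂).
I₁/I₂ = 97.9/3.74 = 26.18, so d₂ = 2.46 × √26.18 = 12.59 m.

12.6 m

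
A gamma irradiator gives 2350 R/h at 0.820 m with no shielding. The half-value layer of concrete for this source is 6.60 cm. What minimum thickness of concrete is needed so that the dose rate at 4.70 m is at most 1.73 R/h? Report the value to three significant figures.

At 4.70 m, distance alone gives (0.820/4.70)² = 0.03044, so 2350 × 0.03044 = 71.53 R/h.
Further attenuation needed: 71.53/1.73 = 41.35.
n = log₂(41.35) = 5.370 half-value layers.
Thickness = 5.370 × 6.60 cm = 35.44 cm.

35.4 cm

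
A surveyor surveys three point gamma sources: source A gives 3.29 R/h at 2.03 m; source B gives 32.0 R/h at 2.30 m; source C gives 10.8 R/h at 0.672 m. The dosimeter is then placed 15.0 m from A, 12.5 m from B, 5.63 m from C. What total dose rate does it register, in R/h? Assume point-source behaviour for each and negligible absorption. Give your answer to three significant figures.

1.30 R/h

Each source contributes Iᵢ·(dᵢ/rᵢ)²; contributions add.
A: 3.29 × (2.03/15.0)² = 0.06026 R/h
B: 32.0 × (2.30/12.5)² = 1.083 R/h
C: 10.8 × (0.672/5.63)² = 0.1539 R/h
Total = 0.06026 + 1.083 + 0.1539 = 1.297 R/h.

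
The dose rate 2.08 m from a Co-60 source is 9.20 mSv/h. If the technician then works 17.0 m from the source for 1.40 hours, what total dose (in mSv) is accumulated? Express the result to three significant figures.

Since intensity falls as 1/r², rate at 17.0 m:
(2.08/17.0)² = 0.01497, so 9.20 × 0.01497 = 0.1377 mSv/h.
Dose = rate × time = 0.1377 mSv/h × 1.400 h = 0.1928 mSv.

0.193 mSv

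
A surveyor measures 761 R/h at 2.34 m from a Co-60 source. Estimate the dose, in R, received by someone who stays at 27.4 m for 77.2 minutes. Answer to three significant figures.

7.14 R

By the inverse-square law, rate at 27.4 m:
761 × (2.34/27.4)² = 761 × 0.007293 = 5.550 R/h.
Dose = rate × time = 5.550 R/h × 1.287 h = 7.143 R.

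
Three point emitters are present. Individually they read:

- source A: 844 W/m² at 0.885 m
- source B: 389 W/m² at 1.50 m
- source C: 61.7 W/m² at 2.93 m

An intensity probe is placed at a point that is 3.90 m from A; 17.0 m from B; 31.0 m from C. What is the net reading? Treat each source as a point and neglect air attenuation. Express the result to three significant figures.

47.0 W/m²

Each source contributes Iᵢ·(dᵢ/rᵢ)²; contributions add.
A: 844 × (0.885/3.90)² = 43.46 W/m²
B: 389 × (1.50/17.0)² = 3.029 W/m²
C: 61.7 × (2.93/31.0)² = 0.5512 W/m²
Total = 43.46 + 3.029 + 0.5512 = 47.04 W/m².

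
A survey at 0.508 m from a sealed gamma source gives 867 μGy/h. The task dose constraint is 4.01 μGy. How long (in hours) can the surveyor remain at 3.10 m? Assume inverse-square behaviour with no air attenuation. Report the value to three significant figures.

0.172 h

By the inverse-square law, rate at 3.10 m:
867 × (0.508/3.10)² = 867 × 0.02685 = 23.28 μGy/h.
Stay time = 4.01 μGy ÷ 23.28 μGy/h = 0.1723 h.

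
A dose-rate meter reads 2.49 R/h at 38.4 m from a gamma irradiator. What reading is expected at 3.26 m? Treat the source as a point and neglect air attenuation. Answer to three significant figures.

345 R/h

Using I₁d₁² = I₂d₂², the rate at 3.26 m is
(38.4/3.26)² = 138.7, so 2.49 × 138.7 = 345.4 R/h.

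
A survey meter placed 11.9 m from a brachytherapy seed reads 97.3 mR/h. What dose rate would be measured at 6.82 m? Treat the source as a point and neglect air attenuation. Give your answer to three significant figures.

296 mR/h

Since intensity falls as 1/r², scaling from 11.9 m to 6.82 m:
97.3 × (11.9/6.82)² = 97.3 × 3.045 = 296.3 mR/h.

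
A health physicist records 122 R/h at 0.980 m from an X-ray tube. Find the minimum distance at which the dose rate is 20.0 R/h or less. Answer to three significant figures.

2.42 m

Applying the 1/r² law, d₂ = d₁·√(I₁/I₂).
I₁/I₂ = 122/20.0 = 6.100, so d₂ = 0.980 × √6.100 = 2.420 m.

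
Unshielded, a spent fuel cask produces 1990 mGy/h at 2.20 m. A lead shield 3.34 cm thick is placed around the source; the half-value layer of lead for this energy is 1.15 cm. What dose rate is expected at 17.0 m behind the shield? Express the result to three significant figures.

Distance alone: (2.20/17.0)² = 0.01675, so 1990 × 0.01675 = 33.33 mGy/h.
Shield: 3.34/1.15 = 2.904 half-value layers → attenuation 2^(−2.904) = 0.1336.
Combined: 33.33 × 0.1336 = 4.453 mGy/h.

4.45 mGy/h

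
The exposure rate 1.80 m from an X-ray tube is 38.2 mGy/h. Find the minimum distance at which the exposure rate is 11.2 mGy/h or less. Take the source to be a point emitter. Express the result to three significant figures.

3.32 m

Applying the 1/r² law, d₂ = d₁·√(I₁/I₂).
I₁/I₂ = 38.2/11.2 = 3.411, so d₂ = 1.80 × √3.411 = 3.324 m.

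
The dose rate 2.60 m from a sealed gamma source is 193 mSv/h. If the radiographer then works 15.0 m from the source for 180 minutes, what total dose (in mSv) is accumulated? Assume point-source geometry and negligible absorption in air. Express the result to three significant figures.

17.4 mSv

By the inverse-square law, rate at 15.0 m:
193 × (2.60/15.0)² = 193 × 0.03004 = 5.798 mSv/h.
Dose = rate × time = 5.798 mSv/h × 3.000 h = 17.39 mSv.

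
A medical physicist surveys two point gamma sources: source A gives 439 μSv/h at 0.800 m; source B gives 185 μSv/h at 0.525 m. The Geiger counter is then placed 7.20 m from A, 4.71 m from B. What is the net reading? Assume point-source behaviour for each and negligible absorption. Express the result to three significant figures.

Each source contributes Iᵢ·(dᵢ/rᵢ)²; contributions add.
A: 439 × (0.800/7.20)² = 5.420 μSv/h
B: 185 × (0.525/4.71)² = 2.299 μSv/h
Total = 5.420 + 2.299 = 7.719 μSv/h.

7.72 μSv/h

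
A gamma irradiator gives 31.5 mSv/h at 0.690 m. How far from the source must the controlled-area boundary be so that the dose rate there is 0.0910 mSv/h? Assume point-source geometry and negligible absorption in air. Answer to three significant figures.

12.8 m

Using I₁d₁² = I₂d₂², d₂ = d₁·√(I₁/I₂).
I₁/I₂ = 31.5/0.0910 = 346.2, so d₂ = 0.690 × √346.2 = 12.84 m.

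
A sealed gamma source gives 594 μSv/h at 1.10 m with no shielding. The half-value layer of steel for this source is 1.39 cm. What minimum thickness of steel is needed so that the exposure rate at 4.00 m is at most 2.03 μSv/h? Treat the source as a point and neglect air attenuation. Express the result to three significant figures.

At 4.00 m, distance alone gives (1.10/4.00)² = 0.07563, so 594 × 0.07563 = 44.92 μSv/h.
Further attenuation needed: 44.92/2.03 = 22.13.
n = log₂(22.13) = 4.468 half-value layers.
Thickness = 4.468 × 1.39 cm = 6.211 cm.

6.21 cm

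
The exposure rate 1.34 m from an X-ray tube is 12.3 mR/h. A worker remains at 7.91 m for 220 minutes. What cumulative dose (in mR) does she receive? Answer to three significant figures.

1.29 mR

Since intensity falls as 1/r², rate at 7.91 m:
(1.34/7.91)² = 0.02870, so 12.3 × 0.02870 = 0.3530 mR/h.
Dose = rate × time = 0.3530 mR/h × 3.667 h = 1.294 mR.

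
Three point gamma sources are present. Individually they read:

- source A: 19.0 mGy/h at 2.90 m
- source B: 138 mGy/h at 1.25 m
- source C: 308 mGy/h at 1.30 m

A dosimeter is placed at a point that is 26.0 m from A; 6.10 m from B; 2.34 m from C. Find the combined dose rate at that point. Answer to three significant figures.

Each source contributes Iᵢ·(dᵢ/rᵢ)²; contributions add.
A: 19.0 × (2.90/26.0)² = 0.2364 mGy/h
B: 138 × (1.25/6.10)² = 5.795 mGy/h
C: 308 × (1.30/2.34)² = 95.06 mGy/h
Total = 0.2364 + 5.795 + 95.06 = 101.1 mGy/h.

101 mGy/h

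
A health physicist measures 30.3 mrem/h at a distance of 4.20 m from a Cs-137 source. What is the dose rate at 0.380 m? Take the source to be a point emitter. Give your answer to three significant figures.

3700 mrem/h

Since intensity falls as 1/r², the rate at 0.380 m is
30.3 × (4.20/0.380)² = 30.3 × 122.2 = 3703 mrem/h.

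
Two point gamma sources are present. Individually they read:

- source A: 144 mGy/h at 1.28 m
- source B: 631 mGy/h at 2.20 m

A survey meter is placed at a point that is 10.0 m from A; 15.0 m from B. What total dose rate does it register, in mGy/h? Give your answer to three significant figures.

15.9 mGy/h

Each source contributes Iᵢ·(dᵢ/rᵢ)²; contributions add.
A: 144 × (1.28/10.0)² = 2.359 mGy/h
B: 631 × (2.20/15.0)² = 13.57 mGy/h
Total = 2.359 + 13.57 = 15.93 mGy/h.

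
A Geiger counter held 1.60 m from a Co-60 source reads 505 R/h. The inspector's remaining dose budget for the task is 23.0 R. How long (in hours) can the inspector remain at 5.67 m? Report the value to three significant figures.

By the inverse-square law, rate at 5.67 m:
505 × (1.60/5.67)² = 505 × 0.07963 = 40.21 R/h.
Stay time = 23.0 R ÷ 40.21 R/h = 0.5720 h.

0.572 h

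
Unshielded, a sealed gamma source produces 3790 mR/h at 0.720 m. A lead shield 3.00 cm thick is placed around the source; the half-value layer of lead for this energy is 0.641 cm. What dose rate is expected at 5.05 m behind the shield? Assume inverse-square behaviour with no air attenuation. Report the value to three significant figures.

3.01 mR/h

Distance alone: (0.720/5.05)² = 0.02033, so 3790 × 0.02033 = 77.05 mR/h.
Shield: 3.00/0.641 = 4.680 half-value layers → attenuation 2^(−4.680) = 0.03901.
Combined: 77.05 × 0.03901 = 3.006 mR/h.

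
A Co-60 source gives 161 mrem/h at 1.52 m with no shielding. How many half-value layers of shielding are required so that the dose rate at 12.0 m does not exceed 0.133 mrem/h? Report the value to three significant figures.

4.28 half-value layers

At 12.0 m, distance alone gives 161 × (1.52/12.0)² = 161 × 0.01604 = 2.582 mrem/h.
Further attenuation needed: 2.582/0.133 = 19.41.
n = log₂(19.41) = 4.279 half-value layers.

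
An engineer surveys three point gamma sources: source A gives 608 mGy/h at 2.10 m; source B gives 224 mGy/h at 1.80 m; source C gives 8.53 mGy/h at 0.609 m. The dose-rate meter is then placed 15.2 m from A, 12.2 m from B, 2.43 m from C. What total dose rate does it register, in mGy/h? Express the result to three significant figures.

By superposition, sum each source's inverse-square contribution:
A: 608 × (2.10/15.2)² = 11.61 mGy/h
B: 224 × (1.80/12.2)² = 4.876 mGy/h
C: 8.53 × (0.609/2.43)² = 0.5358 mGy/h
Total = 11.61 + 4.876 + 0.5358 = 17.02 mGy/h.

17.0 mGy/h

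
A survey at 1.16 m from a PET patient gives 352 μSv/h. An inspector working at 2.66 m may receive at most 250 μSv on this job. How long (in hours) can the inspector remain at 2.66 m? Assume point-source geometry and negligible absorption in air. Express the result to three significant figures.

3.73 h

Applying the 1/r² law, rate at 2.66 m:
(1.16/2.66)² = 0.1902, so 352 × 0.1902 = 66.95 μSv/h.
Stay time = 250 μSv ÷ 66.95 μSv/h = 3.734 h.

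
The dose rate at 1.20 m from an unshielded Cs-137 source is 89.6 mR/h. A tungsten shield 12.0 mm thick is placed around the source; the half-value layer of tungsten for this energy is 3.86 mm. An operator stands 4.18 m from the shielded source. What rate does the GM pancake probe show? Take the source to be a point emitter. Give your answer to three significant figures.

0.856 mR/h

Distance alone: (1.20/4.18)² = 0.08242, so 89.6 × 0.08242 = 7.385 mR/h.
Shield: 12.0/3.86 = 3.109 half-value layers → attenuation 2^(−3.109) = 0.1159.
Combined: 7.385 × 0.1159 = 0.8559 mR/h.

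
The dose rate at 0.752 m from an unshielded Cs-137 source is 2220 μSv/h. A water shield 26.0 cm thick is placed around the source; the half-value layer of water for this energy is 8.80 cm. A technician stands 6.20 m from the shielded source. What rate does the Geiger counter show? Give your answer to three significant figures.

Distance alone: (0.752/6.20)² = 0.01471, so 2220 × 0.01471 = 32.66 μSv/h.
Shield: 26.0/8.80 = 2.955 half-value layers → attenuation 2^(−2.955) = 0.1290.
Combined: 32.66 × 0.1290 = 4.213 μSv/h.

4.21 μSv/h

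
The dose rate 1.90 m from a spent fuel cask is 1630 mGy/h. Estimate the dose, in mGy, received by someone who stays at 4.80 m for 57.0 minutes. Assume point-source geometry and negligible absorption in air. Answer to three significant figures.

Applying the 1/r² law, rate at 4.80 m:
1630 × (1.90/4.80)² = 1630 × 0.1567 = 255.4 mGy/h.
Dose = rate × time = 255.4 mGy/h × 0.9500 h = 242.6 mGy.

243 mGy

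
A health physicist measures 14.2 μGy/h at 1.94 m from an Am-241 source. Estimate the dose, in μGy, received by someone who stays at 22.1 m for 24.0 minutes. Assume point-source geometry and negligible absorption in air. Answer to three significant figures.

0.0438 μGy

Using I₁d₁² = I₂d₂², rate at 22.1 m:
(1.94/22.1)² = 0.007706, so 14.2 × 0.007706 = 0.1094 μGy/h.
Dose = rate × time = 0.1094 μGy/h × 0.4000 h = 0.04376 μGy.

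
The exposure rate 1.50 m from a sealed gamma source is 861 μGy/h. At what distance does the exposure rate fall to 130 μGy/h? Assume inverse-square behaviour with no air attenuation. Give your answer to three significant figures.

3.86 m

Using I₁d₁² = I₂d₂², d₂ = d₁·√(I₁/I₂).
I₁/I₂ = 861/130 = 6.623, so d₂ = 1.50 × √6.623 = 3.860 m.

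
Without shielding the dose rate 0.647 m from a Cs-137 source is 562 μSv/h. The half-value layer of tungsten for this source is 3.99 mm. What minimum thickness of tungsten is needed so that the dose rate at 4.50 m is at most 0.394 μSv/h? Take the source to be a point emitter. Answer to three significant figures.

19.5 mm

At 4.50 m, distance alone gives 562 × (0.647/4.50)² = 562 × 0.02067 = 11.62 μSv/h.
Further attenuation needed: 11.62/0.394 = 29.49.
n = log₂(29.49) = 4.882 half-value layers.
Thickness = 4.882 × 3.99 mm = 19.48 mm.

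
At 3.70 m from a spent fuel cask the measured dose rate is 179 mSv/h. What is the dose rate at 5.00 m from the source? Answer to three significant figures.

Since intensity falls as 1/r², scaling from 3.70 m to 5.00 m:
(3.70/5.00)² = 0.5476, so 179 × 0.5476 = 98.02 mSv/h.

98.0 mSv/h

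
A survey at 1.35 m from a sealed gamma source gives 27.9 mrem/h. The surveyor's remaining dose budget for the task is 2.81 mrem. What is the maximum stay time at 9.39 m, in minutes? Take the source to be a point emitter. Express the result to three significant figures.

292 min

Intensity scales as (d₁/d₂)², so rate at 9.39 m:
(1.35/9.39)² = 0.02067, so 27.9 × 0.02067 = 0.5767 mrem/h.
Stay time = 2.81 mrem ÷ 0.5767 mrem/h = 4.873 h = 292.4 min.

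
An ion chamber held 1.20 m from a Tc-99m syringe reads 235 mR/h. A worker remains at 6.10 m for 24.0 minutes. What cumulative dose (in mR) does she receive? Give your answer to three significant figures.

3.64 mR

Using I₁d₁² = I₂d₂², rate at 6.10 m:
(1.20/6.10)² = 0.03870, so 235 × 0.03870 = 9.095 mR/h.
Dose = rate × time = 9.095 mR/h × 0.4000 h = 3.638 mR.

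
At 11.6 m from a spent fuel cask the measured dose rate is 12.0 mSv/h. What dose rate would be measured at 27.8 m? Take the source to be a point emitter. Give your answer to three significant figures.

Using I₁d₁² = I₂d₂², scaling from 11.6 m to 27.8 m:
(11.6/27.8)² = 0.1741, so 12.0 × 0.1741 = 2.089 mSv/h.

2.09 mSv/h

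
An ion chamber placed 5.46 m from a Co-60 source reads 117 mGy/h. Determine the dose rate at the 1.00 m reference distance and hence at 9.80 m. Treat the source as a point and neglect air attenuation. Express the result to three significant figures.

Applying the 1/r² law,
At 1.00 m: (5.46/1.00)² = 29.81, so 117 × 29.81 = 3488 mGy/h
At 9.80 m: 3488 × (1.00/9.80)² = 3488 × 0.01041 = 36.31 mGy/h.

3490 mGy/h; 36.3 mGy/h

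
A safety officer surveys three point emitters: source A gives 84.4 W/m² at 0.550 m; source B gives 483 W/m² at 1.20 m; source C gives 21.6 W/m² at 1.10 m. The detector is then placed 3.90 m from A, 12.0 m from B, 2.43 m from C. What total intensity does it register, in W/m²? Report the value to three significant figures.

10.9 W/m²

By superposition, sum each source's inverse-square contribution:
A: 84.4 × (0.550/3.90)² = 1.679 W/m²
B: 483 × (1.20/12.0)² = 4.830 W/m²
C: 21.6 × (1.10/2.43)² = 4.426 W/m²
Total = 1.679 + 4.830 + 4.426 = 10.94 W/m².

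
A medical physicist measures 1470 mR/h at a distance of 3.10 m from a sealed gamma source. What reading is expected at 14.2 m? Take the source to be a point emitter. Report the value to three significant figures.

Using I₁d₁² = I₂d₂², the rate at 14.2 m is
1470 × (3.10/14.2)² = 1470 × 0.04766 = 70.06 mR/h.

70.1 mR/h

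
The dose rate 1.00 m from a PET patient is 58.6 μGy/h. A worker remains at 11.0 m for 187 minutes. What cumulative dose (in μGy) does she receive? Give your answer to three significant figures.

1.51 μGy

Intensity scales as (d₁/d₂)², so rate at 11.0 m:
(1.00/11.0)² = 0.008264, so 58.6 × 0.008264 = 0.4843 μGy/h.
Dose = rate × time = 0.4843 μGy/h × 3.117 h = 1.510 μGy.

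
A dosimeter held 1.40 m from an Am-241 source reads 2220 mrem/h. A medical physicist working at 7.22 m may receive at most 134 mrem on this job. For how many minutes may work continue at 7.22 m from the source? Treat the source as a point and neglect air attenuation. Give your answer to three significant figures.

By the inverse-square law, rate at 7.22 m:
(1.40/7.22)² = 0.03760, so 2220 × 0.03760 = 83.47 mrem/h.
Stay time = 134 mrem ÷ 83.47 mrem/h = 1.605 h = 96.30 min.

96.3 min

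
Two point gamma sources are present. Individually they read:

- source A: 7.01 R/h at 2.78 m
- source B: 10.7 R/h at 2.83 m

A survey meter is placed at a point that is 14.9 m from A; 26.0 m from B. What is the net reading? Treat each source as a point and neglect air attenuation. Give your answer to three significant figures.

0.371 R/h

Each source contributes Iᵢ·(dᵢ/rᵢ)²; contributions add.
A: 7.01 × (2.78/14.9)² = 0.2440 R/h
B: 10.7 × (2.83/26.0)² = 0.1268 R/h
Total = 0.2440 + 0.1268 = 0.3708 R/h.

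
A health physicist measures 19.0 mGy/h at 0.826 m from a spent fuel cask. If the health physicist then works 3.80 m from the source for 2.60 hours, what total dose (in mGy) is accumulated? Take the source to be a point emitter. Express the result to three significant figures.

By the inverse-square law, rate at 3.80 m:
(0.826/3.80)² = 0.04725, so 19.0 × 0.04725 = 0.8978 mGy/h.
Dose = rate × time = 0.8978 mGy/h × 2.600 h = 2.334 mGy.

2.33 mGy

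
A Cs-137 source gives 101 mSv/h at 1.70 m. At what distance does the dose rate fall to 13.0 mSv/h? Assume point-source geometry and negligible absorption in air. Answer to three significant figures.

By the inverse-square law, d₂ = d₁·√(I₁/I₂).
I₁/I₂ = 101/13.0 = 7.769, so d₂ = 1.70 × √7.769 = 4.738 m.

4.74 m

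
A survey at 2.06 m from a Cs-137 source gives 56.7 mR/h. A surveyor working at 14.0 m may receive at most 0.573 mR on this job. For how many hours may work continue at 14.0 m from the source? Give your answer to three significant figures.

0.467 h

Applying the 1/r² law, rate at 14.0 m:
56.7 × (2.06/14.0)² = 56.7 × 0.02165 = 1.228 mR/h.
Stay time = 0.573 mR ÷ 1.228 mR/h = 0.4666 h.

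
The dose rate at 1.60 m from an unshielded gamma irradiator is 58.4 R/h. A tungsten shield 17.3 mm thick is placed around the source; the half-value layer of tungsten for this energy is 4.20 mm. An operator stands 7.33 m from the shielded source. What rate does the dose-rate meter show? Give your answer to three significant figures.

0.160 R/h

Distance alone: 58.4 × (1.60/7.33)² = 58.4 × 0.04765 = 2.783 R/h.
Shield: 17.3/4.20 = 4.119 half-value layers → attenuation 2^(−4.119) = 0.05755.
Combined: 2.783 × 0.05755 = 0.1602 R/h.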